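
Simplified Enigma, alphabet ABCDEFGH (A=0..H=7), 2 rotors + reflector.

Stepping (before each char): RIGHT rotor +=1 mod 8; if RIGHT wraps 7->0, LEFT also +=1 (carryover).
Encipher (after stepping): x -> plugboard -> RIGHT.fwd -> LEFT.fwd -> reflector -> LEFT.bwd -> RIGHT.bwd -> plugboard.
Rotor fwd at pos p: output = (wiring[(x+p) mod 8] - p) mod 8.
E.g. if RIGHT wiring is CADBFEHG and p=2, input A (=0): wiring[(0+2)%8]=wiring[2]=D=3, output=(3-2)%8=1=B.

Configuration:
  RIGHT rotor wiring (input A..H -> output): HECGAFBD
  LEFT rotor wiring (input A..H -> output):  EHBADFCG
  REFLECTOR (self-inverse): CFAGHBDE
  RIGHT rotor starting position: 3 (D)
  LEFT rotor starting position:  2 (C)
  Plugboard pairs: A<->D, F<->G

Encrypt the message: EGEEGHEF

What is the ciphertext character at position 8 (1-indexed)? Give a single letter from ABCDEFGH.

Char 1 ('E'): step: R->4, L=2; E->plug->E->R->D->L->D->refl->G->L'->B->R'->B->plug->B
Char 2 ('G'): step: R->5, L=2; G->plug->F->R->F->L->E->refl->H->L'->A->R'->A->plug->D
Char 3 ('E'): step: R->6, L=2; E->plug->E->R->E->L->A->refl->C->L'->G->R'->D->plug->A
Char 4 ('E'): step: R->7, L=2; E->plug->E->R->H->L->F->refl->B->L'->C->R'->H->plug->H
Char 5 ('G'): step: R->0, L->3 (L advanced); G->plug->F->R->F->L->B->refl->F->L'->A->R'->E->plug->E
Char 6 ('H'): step: R->1, L=3; H->plug->H->R->G->L->E->refl->H->L'->D->R'->A->plug->D
Char 7 ('E'): step: R->2, L=3; E->plug->E->R->H->L->G->refl->D->L'->E->R'->B->plug->B
Char 8 ('F'): step: R->3, L=3; F->plug->G->R->B->L->A->refl->C->L'->C->R'->C->plug->C

C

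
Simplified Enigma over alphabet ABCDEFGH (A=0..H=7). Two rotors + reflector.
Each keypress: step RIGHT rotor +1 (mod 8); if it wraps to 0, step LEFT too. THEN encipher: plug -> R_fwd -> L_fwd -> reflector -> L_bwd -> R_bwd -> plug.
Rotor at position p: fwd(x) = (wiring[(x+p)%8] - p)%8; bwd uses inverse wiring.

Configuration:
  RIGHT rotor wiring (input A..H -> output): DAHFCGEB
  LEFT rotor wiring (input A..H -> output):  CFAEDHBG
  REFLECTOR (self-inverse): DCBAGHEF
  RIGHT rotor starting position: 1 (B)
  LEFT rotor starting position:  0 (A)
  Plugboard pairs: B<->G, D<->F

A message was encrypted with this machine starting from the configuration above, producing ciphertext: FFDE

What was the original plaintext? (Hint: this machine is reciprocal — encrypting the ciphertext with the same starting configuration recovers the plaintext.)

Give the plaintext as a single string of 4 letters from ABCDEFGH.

Char 1 ('F'): step: R->2, L=0; F->plug->D->R->E->L->D->refl->A->L'->C->R'->E->plug->E
Char 2 ('F'): step: R->3, L=0; F->plug->D->R->B->L->F->refl->H->L'->F->R'->G->plug->B
Char 3 ('D'): step: R->4, L=0; D->plug->F->R->E->L->D->refl->A->L'->C->R'->B->plug->G
Char 4 ('E'): step: R->5, L=0; E->plug->E->R->D->L->E->refl->G->L'->H->R'->B->plug->G

Answer: EBGG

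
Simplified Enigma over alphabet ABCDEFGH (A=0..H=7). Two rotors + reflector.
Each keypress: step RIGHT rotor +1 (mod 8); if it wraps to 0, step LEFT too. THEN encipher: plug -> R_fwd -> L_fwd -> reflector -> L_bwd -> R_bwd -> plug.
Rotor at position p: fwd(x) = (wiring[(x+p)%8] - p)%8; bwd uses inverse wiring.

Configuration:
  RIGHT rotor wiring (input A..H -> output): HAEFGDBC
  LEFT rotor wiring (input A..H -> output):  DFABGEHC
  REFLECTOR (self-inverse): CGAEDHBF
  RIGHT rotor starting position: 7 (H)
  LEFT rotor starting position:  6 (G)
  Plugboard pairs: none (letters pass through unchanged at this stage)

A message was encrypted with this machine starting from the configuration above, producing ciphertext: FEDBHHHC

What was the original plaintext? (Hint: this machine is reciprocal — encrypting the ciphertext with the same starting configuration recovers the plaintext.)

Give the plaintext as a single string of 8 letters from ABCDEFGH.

Answer: HBFAGGEB

Derivation:
Char 1 ('F'): step: R->0, L->7 (L advanced); F->plug->F->R->D->L->B->refl->G->L'->C->R'->H->plug->H
Char 2 ('E'): step: R->1, L=7; E->plug->E->R->C->L->G->refl->B->L'->D->R'->B->plug->B
Char 3 ('D'): step: R->2, L=7; D->plug->D->R->B->L->E->refl->D->L'->A->R'->F->plug->F
Char 4 ('B'): step: R->3, L=7; B->plug->B->R->D->L->B->refl->G->L'->C->R'->A->plug->A
Char 5 ('H'): step: R->4, L=7; H->plug->H->R->B->L->E->refl->D->L'->A->R'->G->plug->G
Char 6 ('H'): step: R->5, L=7; H->plug->H->R->B->L->E->refl->D->L'->A->R'->G->plug->G
Char 7 ('H'): step: R->6, L=7; H->plug->H->R->F->L->H->refl->F->L'->G->R'->E->plug->E
Char 8 ('C'): step: R->7, L=7; C->plug->C->R->B->L->E->refl->D->L'->A->R'->B->plug->B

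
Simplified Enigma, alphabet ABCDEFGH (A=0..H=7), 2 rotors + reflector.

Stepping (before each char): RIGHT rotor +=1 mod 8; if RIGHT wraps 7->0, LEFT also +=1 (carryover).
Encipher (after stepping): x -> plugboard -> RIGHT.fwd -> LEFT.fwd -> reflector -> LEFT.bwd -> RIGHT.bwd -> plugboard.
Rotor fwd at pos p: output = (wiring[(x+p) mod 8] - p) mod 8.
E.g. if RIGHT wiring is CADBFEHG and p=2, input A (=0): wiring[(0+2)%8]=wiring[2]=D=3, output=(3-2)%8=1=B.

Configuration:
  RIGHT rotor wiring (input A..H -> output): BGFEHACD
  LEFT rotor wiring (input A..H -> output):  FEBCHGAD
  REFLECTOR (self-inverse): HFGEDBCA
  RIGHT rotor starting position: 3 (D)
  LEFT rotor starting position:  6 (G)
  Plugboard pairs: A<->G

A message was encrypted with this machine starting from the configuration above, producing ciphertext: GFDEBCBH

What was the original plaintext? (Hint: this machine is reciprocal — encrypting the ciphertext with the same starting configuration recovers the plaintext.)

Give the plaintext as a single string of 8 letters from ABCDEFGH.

Answer: HGCGCFAD

Derivation:
Char 1 ('G'): step: R->4, L=6; G->plug->A->R->D->L->G->refl->C->L'->A->R'->H->plug->H
Char 2 ('F'): step: R->5, L=6; F->plug->F->R->A->L->C->refl->G->L'->D->R'->A->plug->G
Char 3 ('D'): step: R->6, L=6; D->plug->D->R->A->L->C->refl->G->L'->D->R'->C->plug->C
Char 4 ('E'): step: R->7, L=6; E->plug->E->R->F->L->E->refl->D->L'->E->R'->A->plug->G
Char 5 ('B'): step: R->0, L->7 (L advanced); B->plug->B->R->G->L->H->refl->A->L'->F->R'->C->plug->C
Char 6 ('C'): step: R->1, L=7; C->plug->C->R->D->L->C->refl->G->L'->B->R'->F->plug->F
Char 7 ('B'): step: R->2, L=7; B->plug->B->R->C->L->F->refl->B->L'->H->R'->G->plug->A
Char 8 ('H'): step: R->3, L=7; H->plug->H->R->C->L->F->refl->B->L'->H->R'->D->plug->D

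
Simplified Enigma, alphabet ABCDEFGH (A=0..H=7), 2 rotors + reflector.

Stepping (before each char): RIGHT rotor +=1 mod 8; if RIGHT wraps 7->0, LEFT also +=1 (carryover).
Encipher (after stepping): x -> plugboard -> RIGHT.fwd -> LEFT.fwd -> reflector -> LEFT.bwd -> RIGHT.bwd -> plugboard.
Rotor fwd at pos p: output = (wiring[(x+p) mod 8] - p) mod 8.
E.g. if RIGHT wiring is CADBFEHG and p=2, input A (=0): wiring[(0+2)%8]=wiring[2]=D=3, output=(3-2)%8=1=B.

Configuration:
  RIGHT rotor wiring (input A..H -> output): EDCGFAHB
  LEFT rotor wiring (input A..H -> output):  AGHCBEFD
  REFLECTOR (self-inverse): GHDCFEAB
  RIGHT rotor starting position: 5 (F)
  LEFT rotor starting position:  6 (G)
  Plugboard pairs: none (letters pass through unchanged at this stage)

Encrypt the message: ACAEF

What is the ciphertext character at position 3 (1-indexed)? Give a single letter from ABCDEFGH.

Char 1 ('A'): step: R->6, L=6; A->plug->A->R->B->L->F->refl->E->L'->F->R'->D->plug->D
Char 2 ('C'): step: R->7, L=6; C->plug->C->R->E->L->B->refl->H->L'->A->R'->H->plug->H
Char 3 ('A'): step: R->0, L->7 (L advanced); A->plug->A->R->E->L->D->refl->C->L'->F->R'->E->plug->E

E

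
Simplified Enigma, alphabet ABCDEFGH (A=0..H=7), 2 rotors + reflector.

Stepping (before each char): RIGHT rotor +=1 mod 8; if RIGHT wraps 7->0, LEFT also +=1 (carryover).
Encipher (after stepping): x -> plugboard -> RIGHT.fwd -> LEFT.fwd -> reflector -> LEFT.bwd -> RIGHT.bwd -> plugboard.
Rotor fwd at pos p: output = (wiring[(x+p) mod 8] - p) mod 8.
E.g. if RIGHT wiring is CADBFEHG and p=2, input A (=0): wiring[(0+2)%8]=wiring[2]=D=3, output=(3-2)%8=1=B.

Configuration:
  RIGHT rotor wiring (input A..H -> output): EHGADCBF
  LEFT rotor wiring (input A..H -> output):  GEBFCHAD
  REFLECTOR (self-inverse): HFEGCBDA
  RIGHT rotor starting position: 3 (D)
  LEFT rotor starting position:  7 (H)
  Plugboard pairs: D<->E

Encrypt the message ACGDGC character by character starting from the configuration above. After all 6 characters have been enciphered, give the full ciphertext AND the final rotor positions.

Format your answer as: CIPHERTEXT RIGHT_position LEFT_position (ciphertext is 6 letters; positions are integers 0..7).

Answer: GGHAAF 1 0

Derivation:
Char 1 ('A'): step: R->4, L=7; A->plug->A->R->H->L->B->refl->F->L'->C->R'->G->plug->G
Char 2 ('C'): step: R->5, L=7; C->plug->C->R->A->L->E->refl->C->L'->D->R'->G->plug->G
Char 3 ('G'): step: R->6, L=7; G->plug->G->R->F->L->D->refl->G->L'->E->R'->H->plug->H
Char 4 ('D'): step: R->7, L=7; D->plug->E->R->B->L->H->refl->A->L'->G->R'->A->plug->A
Char 5 ('G'): step: R->0, L->0 (L advanced); G->plug->G->R->B->L->E->refl->C->L'->E->R'->A->plug->A
Char 6 ('C'): step: R->1, L=0; C->plug->C->R->H->L->D->refl->G->L'->A->R'->F->plug->F
Final: ciphertext=GGHAAF, RIGHT=1, LEFT=0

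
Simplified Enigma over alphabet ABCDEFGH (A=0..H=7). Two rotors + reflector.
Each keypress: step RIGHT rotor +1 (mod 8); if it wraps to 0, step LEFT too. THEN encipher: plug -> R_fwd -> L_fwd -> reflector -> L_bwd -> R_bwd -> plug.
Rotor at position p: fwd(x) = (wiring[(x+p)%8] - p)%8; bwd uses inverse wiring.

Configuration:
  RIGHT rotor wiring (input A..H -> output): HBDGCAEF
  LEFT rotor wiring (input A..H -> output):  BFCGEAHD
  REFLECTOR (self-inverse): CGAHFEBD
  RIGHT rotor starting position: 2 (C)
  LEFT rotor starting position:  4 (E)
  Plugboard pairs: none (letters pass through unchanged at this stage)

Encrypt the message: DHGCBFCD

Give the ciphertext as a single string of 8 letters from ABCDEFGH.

Answer: FEEGEAFE

Derivation:
Char 1 ('D'): step: R->3, L=4; D->plug->D->R->B->L->E->refl->F->L'->E->R'->F->plug->F
Char 2 ('H'): step: R->4, L=4; H->plug->H->R->C->L->D->refl->H->L'->D->R'->E->plug->E
Char 3 ('G'): step: R->5, L=4; G->plug->G->R->B->L->E->refl->F->L'->E->R'->E->plug->E
Char 4 ('C'): step: R->6, L=4; C->plug->C->R->B->L->E->refl->F->L'->E->R'->G->plug->G
Char 5 ('B'): step: R->7, L=4; B->plug->B->R->A->L->A->refl->C->L'->H->R'->E->plug->E
Char 6 ('F'): step: R->0, L->5 (L advanced); F->plug->F->R->A->L->D->refl->H->L'->H->R'->A->plug->A
Char 7 ('C'): step: R->1, L=5; C->plug->C->R->F->L->F->refl->E->L'->D->R'->F->plug->F
Char 8 ('D'): step: R->2, L=5; D->plug->D->R->G->L->B->refl->G->L'->C->R'->E->plug->E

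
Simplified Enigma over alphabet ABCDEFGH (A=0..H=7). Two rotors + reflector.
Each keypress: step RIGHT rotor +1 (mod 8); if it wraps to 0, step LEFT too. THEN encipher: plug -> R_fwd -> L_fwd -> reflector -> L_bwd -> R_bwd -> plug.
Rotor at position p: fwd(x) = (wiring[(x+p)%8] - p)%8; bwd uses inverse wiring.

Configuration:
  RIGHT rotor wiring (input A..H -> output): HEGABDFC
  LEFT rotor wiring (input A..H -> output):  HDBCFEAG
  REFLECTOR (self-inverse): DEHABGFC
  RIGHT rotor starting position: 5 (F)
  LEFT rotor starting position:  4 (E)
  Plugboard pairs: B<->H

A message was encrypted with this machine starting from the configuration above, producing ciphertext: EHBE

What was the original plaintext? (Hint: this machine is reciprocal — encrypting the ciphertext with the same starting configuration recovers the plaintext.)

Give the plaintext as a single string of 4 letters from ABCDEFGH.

Char 1 ('E'): step: R->6, L=4; E->plug->E->R->A->L->B->refl->E->L'->C->R'->F->plug->F
Char 2 ('H'): step: R->7, L=4; H->plug->B->R->A->L->B->refl->E->L'->C->R'->F->plug->F
Char 3 ('B'): step: R->0, L->5 (L advanced); B->plug->H->R->C->L->B->refl->E->L'->F->R'->G->plug->G
Char 4 ('E'): step: R->1, L=5; E->plug->E->R->C->L->B->refl->E->L'->F->R'->B->plug->H

Answer: FFGH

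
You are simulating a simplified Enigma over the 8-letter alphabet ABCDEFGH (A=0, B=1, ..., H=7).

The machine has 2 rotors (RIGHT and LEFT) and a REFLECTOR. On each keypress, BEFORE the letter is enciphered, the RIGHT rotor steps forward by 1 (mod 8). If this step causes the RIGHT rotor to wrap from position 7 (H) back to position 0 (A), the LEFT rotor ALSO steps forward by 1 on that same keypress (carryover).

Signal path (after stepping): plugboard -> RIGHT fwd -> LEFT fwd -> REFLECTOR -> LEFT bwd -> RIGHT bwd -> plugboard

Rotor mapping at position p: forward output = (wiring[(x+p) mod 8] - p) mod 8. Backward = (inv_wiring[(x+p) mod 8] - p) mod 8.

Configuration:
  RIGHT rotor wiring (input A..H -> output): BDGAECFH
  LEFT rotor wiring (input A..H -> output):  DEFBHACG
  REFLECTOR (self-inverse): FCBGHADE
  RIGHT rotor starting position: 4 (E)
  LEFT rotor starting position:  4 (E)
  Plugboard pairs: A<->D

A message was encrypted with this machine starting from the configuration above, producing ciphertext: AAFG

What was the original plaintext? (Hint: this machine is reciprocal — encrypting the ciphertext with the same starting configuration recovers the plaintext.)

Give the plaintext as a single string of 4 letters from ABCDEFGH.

Answer: FDAD

Derivation:
Char 1 ('A'): step: R->5, L=4; A->plug->D->R->E->L->H->refl->E->L'->B->R'->F->plug->F
Char 2 ('A'): step: R->6, L=4; A->plug->D->R->F->L->A->refl->F->L'->H->R'->A->plug->D
Char 3 ('F'): step: R->7, L=4; F->plug->F->R->F->L->A->refl->F->L'->H->R'->D->plug->A
Char 4 ('G'): step: R->0, L->5 (L advanced); G->plug->G->R->F->L->A->refl->F->L'->B->R'->A->plug->D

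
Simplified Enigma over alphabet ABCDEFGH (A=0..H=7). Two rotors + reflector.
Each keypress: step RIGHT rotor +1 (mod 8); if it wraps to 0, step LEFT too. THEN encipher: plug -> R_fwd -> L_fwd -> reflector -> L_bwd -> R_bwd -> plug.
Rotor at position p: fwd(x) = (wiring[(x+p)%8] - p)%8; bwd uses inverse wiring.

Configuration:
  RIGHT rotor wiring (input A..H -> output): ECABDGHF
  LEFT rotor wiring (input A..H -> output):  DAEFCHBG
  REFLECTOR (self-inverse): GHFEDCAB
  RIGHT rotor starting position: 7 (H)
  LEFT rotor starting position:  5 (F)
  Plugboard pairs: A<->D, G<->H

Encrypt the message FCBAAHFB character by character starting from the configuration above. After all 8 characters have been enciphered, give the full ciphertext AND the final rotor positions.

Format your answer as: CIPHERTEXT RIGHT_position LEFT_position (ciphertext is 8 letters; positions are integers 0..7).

Answer: CFEFHDEH 7 6

Derivation:
Char 1 ('F'): step: R->0, L->6 (L advanced); F->plug->F->R->G->L->E->refl->D->L'->A->R'->C->plug->C
Char 2 ('C'): step: R->1, L=6; C->plug->C->R->A->L->D->refl->E->L'->G->R'->F->plug->F
Char 3 ('B'): step: R->2, L=6; B->plug->B->R->H->L->B->refl->H->L'->F->R'->E->plug->E
Char 4 ('A'): step: R->3, L=6; A->plug->D->R->E->L->G->refl->A->L'->B->R'->F->plug->F
Char 5 ('A'): step: R->4, L=6; A->plug->D->R->B->L->A->refl->G->L'->E->R'->G->plug->H
Char 6 ('H'): step: R->5, L=6; H->plug->G->R->E->L->G->refl->A->L'->B->R'->A->plug->D
Char 7 ('F'): step: R->6, L=6; F->plug->F->R->D->L->C->refl->F->L'->C->R'->E->plug->E
Char 8 ('B'): step: R->7, L=6; B->plug->B->R->F->L->H->refl->B->L'->H->R'->G->plug->H
Final: ciphertext=CFEFHDEH, RIGHT=7, LEFT=6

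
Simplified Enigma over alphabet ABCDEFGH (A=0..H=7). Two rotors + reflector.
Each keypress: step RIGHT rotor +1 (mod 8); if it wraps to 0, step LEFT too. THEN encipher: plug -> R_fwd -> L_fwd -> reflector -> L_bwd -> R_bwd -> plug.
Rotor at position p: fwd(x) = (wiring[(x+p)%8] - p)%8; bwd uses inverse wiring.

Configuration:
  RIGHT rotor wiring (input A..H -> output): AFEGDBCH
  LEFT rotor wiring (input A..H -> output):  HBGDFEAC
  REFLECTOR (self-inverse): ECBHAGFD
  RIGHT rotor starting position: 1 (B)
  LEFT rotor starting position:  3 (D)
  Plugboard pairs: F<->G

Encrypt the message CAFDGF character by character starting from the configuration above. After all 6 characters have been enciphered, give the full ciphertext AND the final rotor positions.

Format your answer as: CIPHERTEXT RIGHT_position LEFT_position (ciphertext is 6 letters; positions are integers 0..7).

Answer: ACBHFB 7 3

Derivation:
Char 1 ('C'): step: R->2, L=3; C->plug->C->R->B->L->C->refl->B->L'->C->R'->A->plug->A
Char 2 ('A'): step: R->3, L=3; A->plug->A->R->D->L->F->refl->G->L'->G->R'->C->plug->C
Char 3 ('F'): step: R->4, L=3; F->plug->G->R->A->L->A->refl->E->L'->F->R'->B->plug->B
Char 4 ('D'): step: R->5, L=3; D->plug->D->R->D->L->F->refl->G->L'->G->R'->H->plug->H
Char 5 ('G'): step: R->6, L=3; G->plug->F->R->A->L->A->refl->E->L'->F->R'->G->plug->F
Char 6 ('F'): step: R->7, L=3; F->plug->G->R->C->L->B->refl->C->L'->B->R'->B->plug->B
Final: ciphertext=ACBHFB, RIGHT=7, LEFT=3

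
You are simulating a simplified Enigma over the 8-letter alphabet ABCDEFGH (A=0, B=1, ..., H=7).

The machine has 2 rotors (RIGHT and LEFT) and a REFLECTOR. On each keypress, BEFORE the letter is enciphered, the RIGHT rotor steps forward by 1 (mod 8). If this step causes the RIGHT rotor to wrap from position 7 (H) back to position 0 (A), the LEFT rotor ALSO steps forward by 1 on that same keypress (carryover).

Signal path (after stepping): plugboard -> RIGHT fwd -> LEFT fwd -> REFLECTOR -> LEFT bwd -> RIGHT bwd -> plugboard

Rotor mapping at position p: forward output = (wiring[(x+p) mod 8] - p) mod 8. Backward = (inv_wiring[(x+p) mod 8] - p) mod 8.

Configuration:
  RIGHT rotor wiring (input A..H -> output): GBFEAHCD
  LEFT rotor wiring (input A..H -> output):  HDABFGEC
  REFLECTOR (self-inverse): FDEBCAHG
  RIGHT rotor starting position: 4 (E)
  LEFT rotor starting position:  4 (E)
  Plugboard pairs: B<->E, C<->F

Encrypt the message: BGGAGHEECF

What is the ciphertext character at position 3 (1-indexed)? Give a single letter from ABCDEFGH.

Char 1 ('B'): step: R->5, L=4; B->plug->E->R->E->L->D->refl->B->L'->A->R'->F->plug->C
Char 2 ('G'): step: R->6, L=4; G->plug->G->R->C->L->A->refl->F->L'->H->R'->E->plug->B
Char 3 ('G'): step: R->7, L=4; G->plug->G->R->A->L->B->refl->D->L'->E->R'->A->plug->A

A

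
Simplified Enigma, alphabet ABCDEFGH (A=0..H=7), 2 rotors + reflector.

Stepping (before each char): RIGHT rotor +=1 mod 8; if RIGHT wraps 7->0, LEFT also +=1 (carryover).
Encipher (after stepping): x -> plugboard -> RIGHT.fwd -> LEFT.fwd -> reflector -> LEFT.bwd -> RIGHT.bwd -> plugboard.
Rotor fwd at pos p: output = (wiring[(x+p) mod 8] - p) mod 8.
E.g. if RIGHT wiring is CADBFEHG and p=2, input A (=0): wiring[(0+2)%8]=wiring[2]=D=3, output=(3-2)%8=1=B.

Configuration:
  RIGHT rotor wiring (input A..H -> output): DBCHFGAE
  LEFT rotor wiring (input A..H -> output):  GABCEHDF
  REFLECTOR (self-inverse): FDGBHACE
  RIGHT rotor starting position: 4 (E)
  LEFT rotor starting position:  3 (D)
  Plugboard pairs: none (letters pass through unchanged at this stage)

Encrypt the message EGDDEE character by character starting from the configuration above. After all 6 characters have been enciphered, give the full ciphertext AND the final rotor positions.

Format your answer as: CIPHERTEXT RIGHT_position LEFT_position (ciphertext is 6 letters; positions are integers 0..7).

Answer: CEFHHA 2 4

Derivation:
Char 1 ('E'): step: R->5, L=3; E->plug->E->R->E->L->C->refl->G->L'->H->R'->C->plug->C
Char 2 ('G'): step: R->6, L=3; G->plug->G->R->H->L->G->refl->C->L'->E->R'->E->plug->E
Char 3 ('D'): step: R->7, L=3; D->plug->D->R->D->L->A->refl->F->L'->G->R'->F->plug->F
Char 4 ('D'): step: R->0, L->4 (L advanced); D->plug->D->R->H->L->G->refl->C->L'->E->R'->H->plug->H
Char 5 ('E'): step: R->1, L=4; E->plug->E->R->F->L->E->refl->H->L'->C->R'->H->plug->H
Char 6 ('E'): step: R->2, L=4; E->plug->E->R->G->L->F->refl->A->L'->A->R'->A->plug->A
Final: ciphertext=CEFHHA, RIGHT=2, LEFT=4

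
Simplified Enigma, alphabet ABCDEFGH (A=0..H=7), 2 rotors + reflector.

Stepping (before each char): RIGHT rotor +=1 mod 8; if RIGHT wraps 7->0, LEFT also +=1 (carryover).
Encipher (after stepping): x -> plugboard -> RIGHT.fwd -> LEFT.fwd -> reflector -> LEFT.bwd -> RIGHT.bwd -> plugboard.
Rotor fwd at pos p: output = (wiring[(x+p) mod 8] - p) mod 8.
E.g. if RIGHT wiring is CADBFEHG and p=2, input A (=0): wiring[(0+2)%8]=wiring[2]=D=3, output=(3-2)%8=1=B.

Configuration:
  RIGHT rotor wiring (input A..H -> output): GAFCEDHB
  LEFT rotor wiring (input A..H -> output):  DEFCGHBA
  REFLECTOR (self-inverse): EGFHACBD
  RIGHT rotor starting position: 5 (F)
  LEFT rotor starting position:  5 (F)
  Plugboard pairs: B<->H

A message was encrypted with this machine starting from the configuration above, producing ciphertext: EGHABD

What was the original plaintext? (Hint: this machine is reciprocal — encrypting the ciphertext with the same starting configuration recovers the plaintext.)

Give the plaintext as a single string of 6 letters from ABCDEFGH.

Char 1 ('E'): step: R->6, L=5; E->plug->E->R->H->L->B->refl->G->L'->D->R'->B->plug->H
Char 2 ('G'): step: R->7, L=5; G->plug->G->R->E->L->H->refl->D->L'->C->R'->A->plug->A
Char 3 ('H'): step: R->0, L->6 (L advanced); H->plug->B->R->A->L->D->refl->H->L'->E->R'->E->plug->E
Char 4 ('A'): step: R->1, L=6; A->plug->A->R->H->L->B->refl->G->L'->D->R'->D->plug->D
Char 5 ('B'): step: R->2, L=6; B->plug->H->R->G->L->A->refl->E->L'->F->R'->E->plug->E
Char 6 ('D'): step: R->3, L=6; D->plug->D->R->E->L->H->refl->D->L'->A->R'->C->plug->C

Answer: HAEDEC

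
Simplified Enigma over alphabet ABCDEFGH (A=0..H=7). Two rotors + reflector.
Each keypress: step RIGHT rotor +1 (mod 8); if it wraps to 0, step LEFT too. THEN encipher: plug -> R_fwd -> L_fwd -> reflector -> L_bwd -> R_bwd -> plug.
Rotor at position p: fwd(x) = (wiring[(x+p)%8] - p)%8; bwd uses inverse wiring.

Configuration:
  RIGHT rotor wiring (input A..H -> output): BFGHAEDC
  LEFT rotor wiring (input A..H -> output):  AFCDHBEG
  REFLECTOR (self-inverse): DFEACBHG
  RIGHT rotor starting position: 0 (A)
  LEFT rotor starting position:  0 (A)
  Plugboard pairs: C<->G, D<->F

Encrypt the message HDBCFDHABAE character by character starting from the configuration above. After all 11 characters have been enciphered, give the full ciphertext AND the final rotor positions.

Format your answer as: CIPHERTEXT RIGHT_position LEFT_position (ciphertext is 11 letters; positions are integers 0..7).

Char 1 ('H'): step: R->1, L=0; H->plug->H->R->A->L->A->refl->D->L'->D->R'->E->plug->E
Char 2 ('D'): step: R->2, L=0; D->plug->F->R->A->L->A->refl->D->L'->D->R'->H->plug->H
Char 3 ('B'): step: R->3, L=0; B->plug->B->R->F->L->B->refl->F->L'->B->R'->C->plug->G
Char 4 ('C'): step: R->4, L=0; C->plug->G->R->C->L->C->refl->E->L'->G->R'->D->plug->F
Char 5 ('F'): step: R->5, L=0; F->plug->D->R->E->L->H->refl->G->L'->H->R'->A->plug->A
Char 6 ('D'): step: R->6, L=0; D->plug->F->R->B->L->F->refl->B->L'->F->R'->A->plug->A
Char 7 ('H'): step: R->7, L=0; H->plug->H->R->E->L->H->refl->G->L'->H->R'->D->plug->F
Char 8 ('A'): step: R->0, L->1 (L advanced); A->plug->A->R->B->L->B->refl->F->L'->G->R'->C->plug->G
Char 9 ('B'): step: R->1, L=1; B->plug->B->R->F->L->D->refl->A->L'->E->R'->A->plug->A
Char 10 ('A'): step: R->2, L=1; A->plug->A->R->E->L->A->refl->D->L'->F->R'->B->plug->B
Char 11 ('E'): step: R->3, L=1; E->plug->E->R->H->L->H->refl->G->L'->D->R'->H->plug->H
Final: ciphertext=EHGFAAFGABH, RIGHT=3, LEFT=1

Answer: EHGFAAFGABH 3 1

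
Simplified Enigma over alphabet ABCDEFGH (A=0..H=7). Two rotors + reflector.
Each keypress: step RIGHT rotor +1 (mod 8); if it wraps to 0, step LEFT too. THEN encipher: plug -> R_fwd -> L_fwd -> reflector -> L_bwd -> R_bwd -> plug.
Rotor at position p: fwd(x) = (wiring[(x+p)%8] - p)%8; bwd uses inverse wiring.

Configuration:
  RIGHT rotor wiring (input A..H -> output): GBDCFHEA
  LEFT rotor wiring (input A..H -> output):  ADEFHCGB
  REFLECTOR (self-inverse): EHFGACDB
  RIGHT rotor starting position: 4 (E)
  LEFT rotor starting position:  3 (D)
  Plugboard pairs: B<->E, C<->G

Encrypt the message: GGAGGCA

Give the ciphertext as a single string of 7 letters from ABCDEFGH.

Answer: BBFDAFB

Derivation:
Char 1 ('G'): step: R->5, L=3; G->plug->C->R->D->L->D->refl->G->L'->E->R'->E->plug->B
Char 2 ('G'): step: R->6, L=3; G->plug->C->R->A->L->C->refl->F->L'->F->R'->E->plug->B
Char 3 ('A'): step: R->7, L=3; A->plug->A->R->B->L->E->refl->A->L'->G->R'->F->plug->F
Char 4 ('G'): step: R->0, L->4 (L advanced); G->plug->C->R->D->L->F->refl->C->L'->C->R'->D->plug->D
Char 5 ('G'): step: R->1, L=4; G->plug->C->R->B->L->G->refl->D->L'->A->R'->A->plug->A
Char 6 ('C'): step: R->2, L=4; C->plug->G->R->E->L->E->refl->A->L'->G->R'->F->plug->F
Char 7 ('A'): step: R->3, L=4; A->plug->A->R->H->L->B->refl->H->L'->F->R'->E->plug->B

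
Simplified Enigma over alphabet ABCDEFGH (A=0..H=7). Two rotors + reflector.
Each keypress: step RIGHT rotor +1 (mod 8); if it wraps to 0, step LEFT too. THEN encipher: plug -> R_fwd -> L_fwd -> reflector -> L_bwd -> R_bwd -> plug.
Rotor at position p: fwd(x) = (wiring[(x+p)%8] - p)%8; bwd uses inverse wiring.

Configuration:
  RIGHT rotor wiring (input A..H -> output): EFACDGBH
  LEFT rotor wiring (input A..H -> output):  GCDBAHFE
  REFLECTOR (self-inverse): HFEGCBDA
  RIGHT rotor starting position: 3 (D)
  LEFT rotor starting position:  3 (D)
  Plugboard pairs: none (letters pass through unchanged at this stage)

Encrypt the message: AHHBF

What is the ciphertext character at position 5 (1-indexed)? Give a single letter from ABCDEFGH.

Char 1 ('A'): step: R->4, L=3; A->plug->A->R->H->L->A->refl->H->L'->G->R'->H->plug->H
Char 2 ('H'): step: R->5, L=3; H->plug->H->R->G->L->H->refl->A->L'->H->R'->D->plug->D
Char 3 ('H'): step: R->6, L=3; H->plug->H->R->A->L->G->refl->D->L'->F->R'->G->plug->G
Char 4 ('B'): step: R->7, L=3; B->plug->B->R->F->L->D->refl->G->L'->A->R'->A->plug->A
Char 5 ('F'): step: R->0, L->4 (L advanced); F->plug->F->R->G->L->H->refl->A->L'->D->R'->E->plug->E

E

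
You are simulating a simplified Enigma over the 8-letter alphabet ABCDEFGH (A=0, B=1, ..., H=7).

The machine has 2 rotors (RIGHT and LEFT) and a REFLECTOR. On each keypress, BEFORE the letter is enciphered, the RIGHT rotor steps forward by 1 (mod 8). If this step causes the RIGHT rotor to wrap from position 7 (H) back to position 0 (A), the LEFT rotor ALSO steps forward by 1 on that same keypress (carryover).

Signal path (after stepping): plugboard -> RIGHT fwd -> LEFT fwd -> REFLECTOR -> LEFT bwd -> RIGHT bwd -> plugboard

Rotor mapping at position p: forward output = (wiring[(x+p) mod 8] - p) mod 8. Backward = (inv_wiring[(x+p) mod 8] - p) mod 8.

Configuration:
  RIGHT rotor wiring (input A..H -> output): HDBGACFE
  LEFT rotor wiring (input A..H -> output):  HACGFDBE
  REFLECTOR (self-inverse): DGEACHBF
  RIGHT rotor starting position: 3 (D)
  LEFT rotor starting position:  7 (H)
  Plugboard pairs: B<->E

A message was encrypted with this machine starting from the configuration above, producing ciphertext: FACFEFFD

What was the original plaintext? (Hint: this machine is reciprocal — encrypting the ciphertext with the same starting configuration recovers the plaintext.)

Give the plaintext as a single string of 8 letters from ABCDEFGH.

Char 1 ('F'): step: R->4, L=7; F->plug->F->R->H->L->C->refl->E->L'->G->R'->B->plug->E
Char 2 ('A'): step: R->5, L=7; A->plug->A->R->F->L->G->refl->B->L'->C->R'->D->plug->D
Char 3 ('C'): step: R->6, L=7; C->plug->C->R->B->L->A->refl->D->L'->D->R'->E->plug->B
Char 4 ('F'): step: R->7, L=7; F->plug->F->R->B->L->A->refl->D->L'->D->R'->G->plug->G
Char 5 ('E'): step: R->0, L->0 (L advanced); E->plug->B->R->D->L->G->refl->B->L'->G->R'->D->plug->D
Char 6 ('F'): step: R->1, L=0; F->plug->F->R->E->L->F->refl->H->L'->A->R'->B->plug->E
Char 7 ('F'): step: R->2, L=0; F->plug->F->R->C->L->C->refl->E->L'->H->R'->A->plug->A
Char 8 ('D'): step: R->3, L=0; D->plug->D->R->C->L->C->refl->E->L'->H->R'->C->plug->C

Answer: EDBGDEAC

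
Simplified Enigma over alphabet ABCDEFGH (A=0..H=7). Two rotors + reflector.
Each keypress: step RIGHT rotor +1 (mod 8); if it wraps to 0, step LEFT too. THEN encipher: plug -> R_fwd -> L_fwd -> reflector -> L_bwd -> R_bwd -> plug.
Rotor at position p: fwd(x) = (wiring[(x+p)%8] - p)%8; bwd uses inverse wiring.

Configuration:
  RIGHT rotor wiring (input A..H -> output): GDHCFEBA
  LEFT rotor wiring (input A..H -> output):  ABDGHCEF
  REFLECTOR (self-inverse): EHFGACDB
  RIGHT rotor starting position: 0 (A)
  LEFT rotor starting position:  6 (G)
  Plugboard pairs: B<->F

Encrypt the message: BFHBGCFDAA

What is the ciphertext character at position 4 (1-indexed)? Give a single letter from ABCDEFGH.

Char 1 ('B'): step: R->1, L=6; B->plug->F->R->A->L->G->refl->D->L'->D->R'->E->plug->E
Char 2 ('F'): step: R->2, L=6; F->plug->B->R->A->L->G->refl->D->L'->D->R'->C->plug->C
Char 3 ('H'): step: R->3, L=6; H->plug->H->R->E->L->F->refl->C->L'->C->R'->B->plug->F
Char 4 ('B'): step: R->4, L=6; B->plug->F->R->H->L->E->refl->A->L'->F->R'->C->plug->C

C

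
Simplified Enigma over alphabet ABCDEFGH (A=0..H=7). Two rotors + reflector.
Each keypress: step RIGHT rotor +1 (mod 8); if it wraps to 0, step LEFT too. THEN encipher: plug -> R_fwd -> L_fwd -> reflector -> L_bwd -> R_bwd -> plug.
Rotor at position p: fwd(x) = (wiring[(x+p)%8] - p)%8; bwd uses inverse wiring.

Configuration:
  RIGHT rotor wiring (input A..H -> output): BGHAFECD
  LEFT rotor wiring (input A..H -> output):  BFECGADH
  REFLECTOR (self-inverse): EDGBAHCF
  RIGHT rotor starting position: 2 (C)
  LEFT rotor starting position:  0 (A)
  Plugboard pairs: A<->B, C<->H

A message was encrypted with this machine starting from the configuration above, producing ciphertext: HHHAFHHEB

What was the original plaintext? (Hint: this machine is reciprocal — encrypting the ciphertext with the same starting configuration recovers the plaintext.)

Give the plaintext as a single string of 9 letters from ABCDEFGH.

Answer: DACFDDCGF

Derivation:
Char 1 ('H'): step: R->3, L=0; H->plug->C->R->B->L->F->refl->H->L'->H->R'->D->plug->D
Char 2 ('H'): step: R->4, L=0; H->plug->C->R->G->L->D->refl->B->L'->A->R'->B->plug->A
Char 3 ('H'): step: R->5, L=0; H->plug->C->R->G->L->D->refl->B->L'->A->R'->H->plug->C
Char 4 ('A'): step: R->6, L=0; A->plug->B->R->F->L->A->refl->E->L'->C->R'->F->plug->F
Char 5 ('F'): step: R->7, L=0; F->plug->F->R->G->L->D->refl->B->L'->A->R'->D->plug->D
Char 6 ('H'): step: R->0, L->1 (L advanced); H->plug->C->R->H->L->A->refl->E->L'->A->R'->D->plug->D
Char 7 ('H'): step: R->1, L=1; H->plug->C->R->H->L->A->refl->E->L'->A->R'->H->plug->C
Char 8 ('E'): step: R->2, L=1; E->plug->E->R->A->L->E->refl->A->L'->H->R'->G->plug->G
Char 9 ('B'): step: R->3, L=1; B->plug->A->R->F->L->C->refl->G->L'->G->R'->F->plug->F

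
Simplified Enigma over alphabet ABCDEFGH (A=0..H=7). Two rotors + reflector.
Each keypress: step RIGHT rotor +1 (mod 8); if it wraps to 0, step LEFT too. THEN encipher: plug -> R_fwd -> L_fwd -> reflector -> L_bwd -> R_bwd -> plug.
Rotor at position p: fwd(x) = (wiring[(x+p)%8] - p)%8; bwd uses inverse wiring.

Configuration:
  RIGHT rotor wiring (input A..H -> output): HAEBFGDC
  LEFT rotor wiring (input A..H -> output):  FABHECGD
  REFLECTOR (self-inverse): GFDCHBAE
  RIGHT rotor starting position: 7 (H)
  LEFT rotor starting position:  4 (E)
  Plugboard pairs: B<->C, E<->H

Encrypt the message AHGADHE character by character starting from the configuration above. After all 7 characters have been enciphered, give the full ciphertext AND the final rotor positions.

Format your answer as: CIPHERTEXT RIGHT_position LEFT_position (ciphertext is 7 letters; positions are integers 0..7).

Char 1 ('A'): step: R->0, L->5 (L advanced); A->plug->A->R->H->L->H->refl->E->L'->F->R'->E->plug->H
Char 2 ('H'): step: R->1, L=5; H->plug->E->R->F->L->E->refl->H->L'->H->R'->A->plug->A
Char 3 ('G'): step: R->2, L=5; G->plug->G->R->F->L->E->refl->H->L'->H->R'->B->plug->C
Char 4 ('A'): step: R->3, L=5; A->plug->A->R->G->L->C->refl->D->L'->E->R'->F->plug->F
Char 5 ('D'): step: R->4, L=5; D->plug->D->R->G->L->C->refl->D->L'->E->R'->F->plug->F
Char 6 ('H'): step: R->5, L=5; H->plug->E->R->D->L->A->refl->G->L'->C->R'->D->plug->D
Char 7 ('E'): step: R->6, L=5; E->plug->H->R->A->L->F->refl->B->L'->B->R'->C->plug->B
Final: ciphertext=HACFFDB, RIGHT=6, LEFT=5

Answer: HACFFDB 6 5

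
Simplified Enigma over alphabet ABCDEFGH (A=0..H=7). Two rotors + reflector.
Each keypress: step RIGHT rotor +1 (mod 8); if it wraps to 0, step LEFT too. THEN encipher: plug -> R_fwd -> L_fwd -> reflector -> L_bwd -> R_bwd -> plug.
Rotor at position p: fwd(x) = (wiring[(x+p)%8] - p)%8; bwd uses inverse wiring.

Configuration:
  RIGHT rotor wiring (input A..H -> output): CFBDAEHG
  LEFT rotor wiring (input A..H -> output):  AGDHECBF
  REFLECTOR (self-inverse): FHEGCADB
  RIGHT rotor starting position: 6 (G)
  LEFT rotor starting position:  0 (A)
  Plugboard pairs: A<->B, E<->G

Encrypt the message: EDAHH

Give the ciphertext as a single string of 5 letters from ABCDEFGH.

Char 1 ('E'): step: R->7, L=0; E->plug->G->R->F->L->C->refl->E->L'->E->R'->E->plug->G
Char 2 ('D'): step: R->0, L->1 (L advanced); D->plug->D->R->D->L->D->refl->G->L'->C->R'->A->plug->B
Char 3 ('A'): step: R->1, L=1; A->plug->B->R->A->L->F->refl->A->L'->F->R'->G->plug->E
Char 4 ('H'): step: R->2, L=1; H->plug->H->R->D->L->D->refl->G->L'->C->R'->D->plug->D
Char 5 ('H'): step: R->3, L=1; H->plug->H->R->G->L->E->refl->C->L'->B->R'->C->plug->C

Answer: GBEDC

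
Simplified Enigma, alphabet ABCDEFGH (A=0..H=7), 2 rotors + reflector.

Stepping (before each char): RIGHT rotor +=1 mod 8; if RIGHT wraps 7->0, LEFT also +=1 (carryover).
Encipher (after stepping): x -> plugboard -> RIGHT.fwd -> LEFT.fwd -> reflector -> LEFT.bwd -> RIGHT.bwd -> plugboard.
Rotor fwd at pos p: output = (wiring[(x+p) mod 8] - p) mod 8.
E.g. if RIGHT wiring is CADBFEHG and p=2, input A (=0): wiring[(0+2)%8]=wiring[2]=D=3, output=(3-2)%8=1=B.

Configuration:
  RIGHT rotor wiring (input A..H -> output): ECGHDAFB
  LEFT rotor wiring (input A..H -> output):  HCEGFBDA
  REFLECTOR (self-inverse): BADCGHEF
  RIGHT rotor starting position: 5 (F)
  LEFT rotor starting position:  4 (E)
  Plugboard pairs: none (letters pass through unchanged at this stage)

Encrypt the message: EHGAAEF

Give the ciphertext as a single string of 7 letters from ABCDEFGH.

Answer: CEAGBGA

Derivation:
Char 1 ('E'): step: R->6, L=4; E->plug->E->R->A->L->B->refl->A->L'->G->R'->C->plug->C
Char 2 ('H'): step: R->7, L=4; H->plug->H->R->G->L->A->refl->B->L'->A->R'->E->plug->E
Char 3 ('G'): step: R->0, L->5 (L advanced); G->plug->G->R->F->L->H->refl->F->L'->E->R'->A->plug->A
Char 4 ('A'): step: R->1, L=5; A->plug->A->R->B->L->G->refl->E->L'->A->R'->G->plug->G
Char 5 ('A'): step: R->2, L=5; A->plug->A->R->E->L->F->refl->H->L'->F->R'->B->plug->B
Char 6 ('E'): step: R->3, L=5; E->plug->E->R->G->L->B->refl->A->L'->H->R'->G->plug->G
Char 7 ('F'): step: R->4, L=5; F->plug->F->R->G->L->B->refl->A->L'->H->R'->A->plug->A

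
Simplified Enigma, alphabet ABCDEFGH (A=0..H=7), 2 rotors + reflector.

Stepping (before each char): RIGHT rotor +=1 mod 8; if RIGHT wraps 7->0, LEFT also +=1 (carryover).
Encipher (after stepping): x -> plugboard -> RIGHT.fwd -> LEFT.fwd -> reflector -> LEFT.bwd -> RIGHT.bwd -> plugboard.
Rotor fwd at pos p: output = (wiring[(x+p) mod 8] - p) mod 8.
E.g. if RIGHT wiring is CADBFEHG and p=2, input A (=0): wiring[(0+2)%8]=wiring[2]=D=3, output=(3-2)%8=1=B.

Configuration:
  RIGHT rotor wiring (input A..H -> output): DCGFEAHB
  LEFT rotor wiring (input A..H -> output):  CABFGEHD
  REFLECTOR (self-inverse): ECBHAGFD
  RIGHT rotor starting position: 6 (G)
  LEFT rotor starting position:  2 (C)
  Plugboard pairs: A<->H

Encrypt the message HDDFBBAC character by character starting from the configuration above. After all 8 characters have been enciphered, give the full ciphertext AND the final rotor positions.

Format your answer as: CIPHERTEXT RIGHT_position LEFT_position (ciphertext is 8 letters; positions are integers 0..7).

Answer: EACDCCDH 6 3

Derivation:
Char 1 ('H'): step: R->7, L=2; H->plug->A->R->C->L->E->refl->A->L'->G->R'->E->plug->E
Char 2 ('D'): step: R->0, L->3 (L advanced); D->plug->D->R->F->L->H->refl->D->L'->B->R'->H->plug->A
Char 3 ('D'): step: R->1, L=3; D->plug->D->R->D->L->E->refl->A->L'->E->R'->C->plug->C
Char 4 ('F'): step: R->2, L=3; F->plug->F->R->H->L->G->refl->F->L'->G->R'->D->plug->D
Char 5 ('B'): step: R->3, L=3; B->plug->B->R->B->L->D->refl->H->L'->F->R'->C->plug->C
Char 6 ('B'): step: R->4, L=3; B->plug->B->R->E->L->A->refl->E->L'->D->R'->C->plug->C
Char 7 ('A'): step: R->5, L=3; A->plug->H->R->H->L->G->refl->F->L'->G->R'->D->plug->D
Char 8 ('C'): step: R->6, L=3; C->plug->C->R->F->L->H->refl->D->L'->B->R'->A->plug->H
Final: ciphertext=EACDCCDH, RIGHT=6, LEFT=3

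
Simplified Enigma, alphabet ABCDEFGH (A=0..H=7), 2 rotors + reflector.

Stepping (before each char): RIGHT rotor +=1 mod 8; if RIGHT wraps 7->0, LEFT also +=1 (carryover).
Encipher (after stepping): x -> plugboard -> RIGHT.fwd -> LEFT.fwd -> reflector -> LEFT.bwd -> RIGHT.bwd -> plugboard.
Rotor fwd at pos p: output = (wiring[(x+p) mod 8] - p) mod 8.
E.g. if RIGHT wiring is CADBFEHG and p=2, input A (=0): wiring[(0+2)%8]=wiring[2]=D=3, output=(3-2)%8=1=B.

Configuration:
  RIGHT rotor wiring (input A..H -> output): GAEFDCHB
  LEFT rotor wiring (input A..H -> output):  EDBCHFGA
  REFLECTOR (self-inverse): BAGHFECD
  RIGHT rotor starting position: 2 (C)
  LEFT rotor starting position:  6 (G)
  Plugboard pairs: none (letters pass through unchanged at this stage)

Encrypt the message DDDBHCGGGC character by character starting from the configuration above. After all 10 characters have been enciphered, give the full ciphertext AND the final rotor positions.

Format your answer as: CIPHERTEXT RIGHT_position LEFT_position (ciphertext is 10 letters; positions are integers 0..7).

Char 1 ('D'): step: R->3, L=6; D->plug->D->R->E->L->D->refl->H->L'->H->R'->C->plug->C
Char 2 ('D'): step: R->4, L=6; D->plug->D->R->F->L->E->refl->F->L'->D->R'->C->plug->C
Char 3 ('D'): step: R->5, L=6; D->plug->D->R->B->L->C->refl->G->L'->C->R'->B->plug->B
Char 4 ('B'): step: R->6, L=6; B->plug->B->R->D->L->F->refl->E->L'->F->R'->G->plug->G
Char 5 ('H'): step: R->7, L=6; H->plug->H->R->A->L->A->refl->B->L'->G->R'->E->plug->E
Char 6 ('C'): step: R->0, L->7 (L advanced); C->plug->C->R->E->L->D->refl->H->L'->H->R'->G->plug->G
Char 7 ('G'): step: R->1, L=7; G->plug->G->R->A->L->B->refl->A->L'->F->R'->H->plug->H
Char 8 ('G'): step: R->2, L=7; G->plug->G->R->E->L->D->refl->H->L'->H->R'->F->plug->F
Char 9 ('G'): step: R->3, L=7; G->plug->G->R->F->L->A->refl->B->L'->A->R'->B->plug->B
Char 10 ('C'): step: R->4, L=7; C->plug->C->R->D->L->C->refl->G->L'->G->R'->B->plug->B
Final: ciphertext=CCBGEGHFBB, RIGHT=4, LEFT=7

Answer: CCBGEGHFBB 4 7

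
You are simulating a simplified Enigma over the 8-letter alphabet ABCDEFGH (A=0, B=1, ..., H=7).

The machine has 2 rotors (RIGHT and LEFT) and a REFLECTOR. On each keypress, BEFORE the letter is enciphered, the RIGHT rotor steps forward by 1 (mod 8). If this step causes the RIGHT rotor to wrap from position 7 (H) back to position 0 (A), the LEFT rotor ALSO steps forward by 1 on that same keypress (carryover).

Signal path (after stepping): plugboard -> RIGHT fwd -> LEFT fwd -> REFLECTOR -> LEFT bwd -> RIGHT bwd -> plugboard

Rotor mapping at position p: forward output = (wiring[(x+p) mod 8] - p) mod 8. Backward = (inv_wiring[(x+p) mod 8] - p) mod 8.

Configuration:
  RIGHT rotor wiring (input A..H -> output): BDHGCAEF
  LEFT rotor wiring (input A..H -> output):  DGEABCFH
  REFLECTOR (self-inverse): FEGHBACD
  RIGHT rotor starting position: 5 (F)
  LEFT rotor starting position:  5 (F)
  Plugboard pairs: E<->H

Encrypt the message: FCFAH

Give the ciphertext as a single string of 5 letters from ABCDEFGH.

Answer: HHDFF

Derivation:
Char 1 ('F'): step: R->6, L=5; F->plug->F->R->A->L->F->refl->A->L'->B->R'->E->plug->H
Char 2 ('C'): step: R->7, L=5; C->plug->C->R->E->L->B->refl->E->L'->H->R'->E->plug->H
Char 3 ('F'): step: R->0, L->6 (L advanced); F->plug->F->R->A->L->H->refl->D->L'->G->R'->D->plug->D
Char 4 ('A'): step: R->1, L=6; A->plug->A->R->C->L->F->refl->A->L'->D->R'->F->plug->F
Char 5 ('H'): step: R->2, L=6; H->plug->E->R->C->L->F->refl->A->L'->D->R'->F->plug->F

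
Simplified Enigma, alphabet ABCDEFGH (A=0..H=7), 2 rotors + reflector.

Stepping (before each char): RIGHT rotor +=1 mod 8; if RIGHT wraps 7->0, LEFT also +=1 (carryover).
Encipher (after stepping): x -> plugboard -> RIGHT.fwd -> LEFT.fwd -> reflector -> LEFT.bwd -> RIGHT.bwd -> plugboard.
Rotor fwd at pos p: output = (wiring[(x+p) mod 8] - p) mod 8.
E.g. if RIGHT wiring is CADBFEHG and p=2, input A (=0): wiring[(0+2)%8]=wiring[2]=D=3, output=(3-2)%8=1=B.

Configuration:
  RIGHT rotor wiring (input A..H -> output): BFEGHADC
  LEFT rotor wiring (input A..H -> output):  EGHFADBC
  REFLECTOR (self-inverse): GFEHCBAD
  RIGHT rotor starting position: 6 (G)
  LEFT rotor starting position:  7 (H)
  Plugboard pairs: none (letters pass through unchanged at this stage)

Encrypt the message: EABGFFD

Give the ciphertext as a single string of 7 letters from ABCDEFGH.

Answer: CCDFABG

Derivation:
Char 1 ('E'): step: R->7, L=7; E->plug->E->R->H->L->C->refl->E->L'->G->R'->C->plug->C
Char 2 ('A'): step: R->0, L->0 (L advanced); A->plug->A->R->B->L->G->refl->A->L'->E->R'->C->plug->C
Char 3 ('B'): step: R->1, L=0; B->plug->B->R->D->L->F->refl->B->L'->G->R'->D->plug->D
Char 4 ('G'): step: R->2, L=0; G->plug->G->R->H->L->C->refl->E->L'->A->R'->F->plug->F
Char 5 ('F'): step: R->3, L=0; F->plug->F->R->G->L->B->refl->F->L'->D->R'->A->plug->A
Char 6 ('F'): step: R->4, L=0; F->plug->F->R->B->L->G->refl->A->L'->E->R'->B->plug->B
Char 7 ('D'): step: R->5, L=0; D->plug->D->R->E->L->A->refl->G->L'->B->R'->G->plug->G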